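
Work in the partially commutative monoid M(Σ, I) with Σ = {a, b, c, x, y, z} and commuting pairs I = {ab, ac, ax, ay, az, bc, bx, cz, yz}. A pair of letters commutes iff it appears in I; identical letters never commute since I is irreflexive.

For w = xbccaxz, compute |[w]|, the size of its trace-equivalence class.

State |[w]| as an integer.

piece 0:x — minimal
piece 1:b — minimal
piece 2:c rests on {0:x}
piece 3:c rests on {2:c}
piece 4:a — minimal
piece 5:x rests on {3:c}
piece 6:z rests on {1:b, 5:x}
minimal pieces: {0:x, 1:b, 4:a}
ways to finish when only these pieces remain (= sum over removing one remaining piece with nothing left below it):
  1 left: {4}→1  {6}→1
  2 left: {1,6}→1  {4,6}→2  {5,6}→1
  3 left: {1,4,6}→3  {1,5,6}→2  {3,5,6}→1  {4,5,6}→3
  4 left: {1,3,5,6}→3  {1,4,5,6}→8  {2,3,5,6}→1  {3,4,5,6}→4
  5 left: {0,2,3,5,6}→1  {1,2,3,5,6}→4  {1,3,4,5,6}→15  {2,3,4,5,6}→5
  placing 0:x first → 24 extensions
  placing 1:b first → 6 extensions
  placing 4:a first → 5 extensions
total linear extensions = 35

35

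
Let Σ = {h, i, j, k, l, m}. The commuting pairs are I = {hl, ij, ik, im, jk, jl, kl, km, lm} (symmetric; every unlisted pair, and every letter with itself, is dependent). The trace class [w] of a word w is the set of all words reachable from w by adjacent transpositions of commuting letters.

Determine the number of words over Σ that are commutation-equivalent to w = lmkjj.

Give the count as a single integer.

20

0(l) covers ∅
1(m) covers ∅
2(k) covers ∅
3(j) covers 1:m
4(j) covers 3:j
floor of heap: 0:l, 1:m, 2:k
completions by unplaced set U, small U first (add the entries for U minus each lowest piece of U):
  |U|=1: {0}:1  {2}:1  {4}:1
  |U|=2: {0,2}:2  {0,4}:2  {2,4}:2  {3,4}:1
  |U|=3: {0,2,4}:6  {0,3,4}:3  {1,3,4}:1  {2,3,4}:3
  start at 0(l): 4
  start at 1(m): 12
  start at 2(k): 4
sum over floor = 20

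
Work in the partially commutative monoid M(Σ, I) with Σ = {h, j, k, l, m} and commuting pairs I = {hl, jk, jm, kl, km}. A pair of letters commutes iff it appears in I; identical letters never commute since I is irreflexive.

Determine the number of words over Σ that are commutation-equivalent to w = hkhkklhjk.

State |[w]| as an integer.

15

piece 0:h — minimal
piece 1:k rests on {0:h}
piece 2:h rests on {1:k}
piece 3:k rests on {2:h}
piece 4:k rests on {3:k}
piece 5:l — minimal
piece 6:h rests on {4:k}
piece 7:j rests on {5:l, 6:h}
piece 8:k rests on {6:h}
minimal pieces: {0:h, 5:l}
ways to finish when only these pieces remain (= sum over removing one remaining piece with nothing left below it):
  1 left: {7}→1  {8}→1
  2 left: {5,7}→1  {7,8}→2
  3 left: {5,7,8}→3  {6,7,8}→2
  4 left: {4,6,7,8}→2  {5,6,7,8}→5
  5 left: {3,4,6,7,8}→2  {4,5,6,7,8}→7
  6 left: {2,3,4,6,7,8}→2  {3,4,5,6,7,8}→9
  7 left: {1,2,3,4,6,7,8}→2  {2,3,4,5,6,7,8}→11
  placing 0:h first → 13 extensions
  placing 5:l first → 2 extensions
total linear extensions = 15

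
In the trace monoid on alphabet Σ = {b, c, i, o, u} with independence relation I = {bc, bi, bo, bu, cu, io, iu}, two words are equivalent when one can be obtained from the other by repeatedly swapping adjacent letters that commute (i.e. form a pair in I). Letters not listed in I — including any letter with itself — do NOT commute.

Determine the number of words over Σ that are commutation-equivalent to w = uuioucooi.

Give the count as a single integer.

31

0(u) covers ∅
1(u) covers 0:u
2(i) covers ∅
3(o) covers 1:u
4(u) covers 3:o
5(c) covers 2:i, 3:o
6(o) covers 4:u, 5:c
7(o) covers 6:o
8(i) covers 5:c
floor of heap: 0:u, 2:i
completions by unplaced set U, small U first (add the entries for U minus each lowest piece of U):
  |U|=1: {7}:1  {8}:1
  |U|=2: {6,7}:1  {7,8}:2
  |U|=3: {4,6,7}:1  {6,7,8}:3
  |U|=4: {4,6,7,8}:4  {5,6,7,8}:3
  |U|=5: {2,5,6,7,8}:3  {4,5,6,7,8}:7
  |U|=6: {2,4,5,6,7,8}:10  {3,4,5,6,7,8}:7
  |U|=7: {1,3,4,5,6,7,8}:7  {2,3,4,5,6,7,8}:17
  start at 0(u): 24
  start at 2(i): 7
sum over floor = 31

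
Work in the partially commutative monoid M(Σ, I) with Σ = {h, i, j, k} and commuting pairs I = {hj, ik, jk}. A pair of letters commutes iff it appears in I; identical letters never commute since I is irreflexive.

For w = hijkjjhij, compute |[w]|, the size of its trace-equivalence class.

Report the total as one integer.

0(h) covers ∅
1(i) covers 0:h
2(j) covers 1:i
3(k) covers 0:h
4(j) covers 2:j
5(j) covers 4:j
6(h) covers 1:i, 3:k
7(i) covers 5:j, 6:h
8(j) covers 7:i
floor of heap: 0:h
completions by unplaced set U, small U first (add the entries for U minus each lowest piece of U):
  |U|=1: {8}:1
  |U|=2: {7,8}:1
  |U|=3: {5,7,8}:1  {6,7,8}:1
  |U|=4: {3,6,7,8}:1  {4,5,7,8}:1  {5,6,7,8}:2
  |U|=5: {2,4,5,7,8}:1  {3,5,6,7,8}:3  {4,5,6,7,8}:3
  |U|=6: {2,4,5,6,7,8}:4  {3,4,5,6,7,8}:6
  |U|=7: {1,2,4,5,6,7,8}:4  {2,3,4,5,6,7,8}:10
  start at 0(h): 14

14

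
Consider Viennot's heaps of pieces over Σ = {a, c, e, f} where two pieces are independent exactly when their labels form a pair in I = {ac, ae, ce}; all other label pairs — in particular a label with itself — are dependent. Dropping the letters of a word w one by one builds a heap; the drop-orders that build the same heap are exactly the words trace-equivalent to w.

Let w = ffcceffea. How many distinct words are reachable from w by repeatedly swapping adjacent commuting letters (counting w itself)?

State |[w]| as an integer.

0(f) covers ∅
1(f) covers 0:f
2(c) covers 1:f
3(c) covers 2:c
4(e) covers 1:f
5(f) covers 3:c, 4:e
6(f) covers 5:f
7(e) covers 6:f
8(a) covers 6:f
floor of heap: 0:f
completions by unplaced set U, small U first (add the entries for U minus each lowest piece of U):
  |U|=1: {7}:1  {8}:1
  |U|=2: {7,8}:2
  |U|=3: {6,7,8}:2
  |U|=4: {5,6,7,8}:2
  |U|=5: {3,5,6,7,8}:2  {4,5,6,7,8}:2
  |U|=6: {2,3,5,6,7,8}:2  {3,4,5,6,7,8}:4
  |U|=7: {2,3,4,5,6,7,8}:6
  start at 0(f): 6

6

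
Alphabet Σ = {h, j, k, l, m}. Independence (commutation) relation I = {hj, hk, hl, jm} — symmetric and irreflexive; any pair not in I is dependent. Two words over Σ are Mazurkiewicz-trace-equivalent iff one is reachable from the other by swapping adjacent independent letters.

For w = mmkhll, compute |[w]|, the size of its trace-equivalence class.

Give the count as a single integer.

drop 0:m onto floor
drop 1:m onto {0:m}
drop 2:k onto {1:m}
drop 3:h onto {1:m}
drop 4:l onto {2:k}
drop 5:l onto {4:l}
ground layer = {0:m}
drop-orders for the pieces not yet dropped (sum over which currently-grounded one goes next):
  1 to go: {3} 1  {5} 1
  2 to go: {3,5} 2  {4,5} 1
  3 to go: {2,4,5} 1  {3,4,5} 3
  4 to go: {2,3,4,5} 4
  if 0:m drops first: 4 orders

4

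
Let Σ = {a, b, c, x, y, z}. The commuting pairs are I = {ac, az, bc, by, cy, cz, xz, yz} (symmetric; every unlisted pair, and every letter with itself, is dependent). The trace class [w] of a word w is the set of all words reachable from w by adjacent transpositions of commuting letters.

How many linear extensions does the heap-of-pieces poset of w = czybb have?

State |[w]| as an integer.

20

drop 0:c onto floor
drop 1:z onto floor
drop 2:y onto floor
drop 3:b onto {1:z}
drop 4:b onto {3:b}
ground layer = {0:c, 1:z, 2:y}
drop-orders for the pieces not yet dropped (sum over which currently-grounded one goes next):
  1 to go: {0} 1  {2} 1  {4} 1
  2 to go: {0,2} 2  {0,4} 2  {2,4} 2  {3,4} 1
  3 to go: {0,2,4} 6  {0,3,4} 3  {1,3,4} 1  {2,3,4} 3
  if 0:c drops first: 4 orders
  if 1:z drops first: 12 orders
  if 2:y drops first: 4 orders
heap linearizations: 20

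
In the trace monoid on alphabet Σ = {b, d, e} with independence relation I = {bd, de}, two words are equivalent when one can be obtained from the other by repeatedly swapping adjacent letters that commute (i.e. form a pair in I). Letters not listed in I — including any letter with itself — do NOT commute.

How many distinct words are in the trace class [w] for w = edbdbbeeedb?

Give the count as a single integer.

0(e) covers ∅
1(d) covers ∅
2(b) covers 0:e
3(d) covers 1:d
4(b) covers 2:b
5(b) covers 4:b
6(e) covers 5:b
7(e) covers 6:e
8(e) covers 7:e
9(d) covers 3:d
10(b) covers 8:e
floor of heap: 0:e, 1:d
completions by unplaced set U, small U first (add the entries for U minus each lowest piece of U):
  |U|=1: {9}:1  {10}:1
  |U|=2: {3,9}:1  {8,10}:1  {9,10}:2
  |U|=3: {1,3,9}:1  {3,9,10}:3  {7,8,10}:1  {8,9,10}:3
  |U|=4: {1,3,9,10}:4  {3,8,9,10}:6  {6,7,8,10}:1  {7,8,9,10}:4
  |U|=5: {1,3,8,9,10}:10  {3,7,8,9,10}:10  {5,6,7,8,10}:1  {6,7,8,9,10}:5
  |U|=6: {1,3,7,8,9,10}:20  {3,6,7,8,9,10}:15  {4,5,6,7,8,10}:1  {5,6,7,8,9,10}:6
  |U|=7: {1,3,6,7,8,9,10}:35  {2,4,5,6,7,8,10}:1  {3,5,6,7,8,9,10}:21  {4,5,6,7,8,9,10}:7
  |U|=8: {0,2,4,5,6,7,8,10}:1  {1,3,5,6,7,8,9,10}:56  {2,4,5,6,7,8,9,10}:8  {3,4,5,6,7,8,9,10}:28
  |U|=9: {0,2,4,5,6,7,8,9,10}:9  {1,3,4,5,6,7,8,9,10}:84  {2,3,4,5,6,7,8,9,10}:36
  start at 0(e): 120
  start at 1(d): 45
sum over floor = 165

165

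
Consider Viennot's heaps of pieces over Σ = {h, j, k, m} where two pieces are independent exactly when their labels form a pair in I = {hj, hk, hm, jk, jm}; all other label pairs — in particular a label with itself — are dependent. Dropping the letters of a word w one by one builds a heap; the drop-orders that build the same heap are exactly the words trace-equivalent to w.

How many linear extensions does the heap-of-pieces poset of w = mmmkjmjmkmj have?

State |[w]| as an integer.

165

piece 0:m — minimal
piece 1:m rests on {0:m}
piece 2:m rests on {1:m}
piece 3:k rests on {2:m}
piece 4:j — minimal
piece 5:m rests on {3:k}
piece 6:j rests on {4:j}
piece 7:m rests on {5:m}
piece 8:k rests on {7:m}
piece 9:m rests on {8:k}
piece 10:j rests on {6:j}
minimal pieces: {0:m, 4:j}
ways to finish when only these pieces remain (= sum over removing one remaining piece with nothing left below it):
  1 left: {9}→1  {10}→1
  2 left: {6,10}→1  {8,9}→1  {9,10}→2
  3 left: {4,6,10}→1  {6,9,10}→3  {7,8,9}→1  {8,9,10}→3
  4 left: {4,6,9,10}→4  {5,7,8,9}→1  {6,8,9,10}→6  {7,8,9,10}→4
  5 left: {3,5,7,8,9}→1  {4,6,8,9,10}→10  {5,7,8,9,10}→5  {6,7,8,9,10}→10
  6 left: {2,3,5,7,8,9}→1  {3,5,7,8,9,10}→6  {4,6,7,8,9,10}→20  {5,6,7,8,9,10}→15
  7 left: {1,2,3,5,7,8,9}→1  {2,3,5,7,8,9,10}→7  {3,5,6,7,8,9,10}→21  {4,5,6,7,8,9,10}→35
  8 left: {0,1,2,3,5,7,8,9}→1  {1,2,3,5,7,8,9,10}→8  {2,3,5,6,7,8,9,10}→28  {3,4,5,6,7,8,9,10}→56
  9 left: {0,1,2,3,5,7,8,9,10}→9  {1,2,3,5,6,7,8,9,10}→36  {2,3,4,5,6,7,8,9,10}→84
  placing 0:m first → 120 extensions
  placing 4:j first → 45 extensions
total linear extensions = 165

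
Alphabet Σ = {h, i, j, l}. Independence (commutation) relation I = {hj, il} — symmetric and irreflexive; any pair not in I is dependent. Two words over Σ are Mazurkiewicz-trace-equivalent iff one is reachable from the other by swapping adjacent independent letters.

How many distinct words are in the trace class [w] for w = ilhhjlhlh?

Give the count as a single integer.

0(i) covers ∅
1(l) covers ∅
2(h) covers 0:i, 1:l
3(h) covers 2:h
4(j) covers 0:i, 1:l
5(l) covers 3:h, 4:j
6(h) covers 5:l
7(l) covers 6:h
8(h) covers 7:l
floor of heap: 0:i, 1:l
completions by unplaced set U, small U first (add the entries for U minus each lowest piece of U):
  |U|=1: {8}:1
  |U|=2: {7,8}:1
  |U|=3: {6,7,8}:1
  |U|=4: {5,6,7,8}:1
  |U|=5: {3,5,6,7,8}:1  {4,5,6,7,8}:1
  |U|=6: {2,3,5,6,7,8}:1  {3,4,5,6,7,8}:2
  |U|=7: {2,3,4,5,6,7,8}:3
  start at 0(i): 3
  start at 1(l): 3
sum over floor = 6

6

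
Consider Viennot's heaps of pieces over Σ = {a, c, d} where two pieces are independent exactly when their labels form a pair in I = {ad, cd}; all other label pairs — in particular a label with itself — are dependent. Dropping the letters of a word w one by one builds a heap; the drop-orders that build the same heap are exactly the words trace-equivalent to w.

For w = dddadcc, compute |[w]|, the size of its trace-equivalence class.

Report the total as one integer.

35

#0=d has no predecessor
#1=d depends on [0:d]
#2=d depends on [1:d]
#3=a has no predecessor
#4=d depends on [2:d]
#5=c depends on [3:a]
#6=c depends on [5:c]
sources: [0:d, 3:a]
N(rest) = Σ N(rest − s) over sources s of rest; N(one piece) = 1:
  size 1 → [4]=1  [6]=1
  size 2 → [2,4]=1  [4,6]=2  [5,6]=1
  size 3 → [1,2,4]=1  [2,4,6]=3  [3,5,6]=1  [4,5,6]=3
  size 4 → [0,1,2,4]=1  [1,2,4,6]=4  [2,4,5,6]=6  [3,4,5,6]=4
  size 5 → [0,1,2,4,6]=5  [1,2,4,5,6]=10  [2,3,4,5,6]=10
  first=0(d) contributes 20
  first=3(a) contributes 15
|[w]| = 35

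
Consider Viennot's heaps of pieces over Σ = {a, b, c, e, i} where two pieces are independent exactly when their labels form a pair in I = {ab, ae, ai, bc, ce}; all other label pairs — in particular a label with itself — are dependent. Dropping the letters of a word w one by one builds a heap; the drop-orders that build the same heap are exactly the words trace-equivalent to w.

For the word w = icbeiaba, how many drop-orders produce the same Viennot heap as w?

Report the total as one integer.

drop 0:i onto floor
drop 1:c onto {0:i}
drop 2:b onto {0:i}
drop 3:e onto {2:b}
drop 4:i onto {1:c, 3:e}
drop 5:a onto {1:c}
drop 6:b onto {4:i}
drop 7:a onto {5:a}
ground layer = {0:i}
drop-orders for the pieces not yet dropped (sum over which currently-grounded one goes next):
  1 to go: {6} 1  {7} 1
  2 to go: {4,6} 1  {5,7} 1  {6,7} 2
  3 to go: {3,4,6} 1  {4,6,7} 3  {5,6,7} 3
  4 to go: {2,3,4,6} 1  {3,4,6,7} 4  {4,5,6,7} 6
  5 to go: {1,4,5,6,7} 6  {2,3,4,6,7} 5  {3,4,5,6,7} 10
  6 to go: {1,3,4,5,6,7} 16  {2,3,4,5,6,7} 15
  if 0:i drops first: 31 orders

31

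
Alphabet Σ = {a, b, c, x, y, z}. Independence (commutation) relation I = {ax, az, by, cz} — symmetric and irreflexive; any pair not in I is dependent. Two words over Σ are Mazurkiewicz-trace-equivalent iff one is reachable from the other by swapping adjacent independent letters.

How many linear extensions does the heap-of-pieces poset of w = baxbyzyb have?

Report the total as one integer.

#0=b has no predecessor
#1=a depends on [0:b]
#2=x depends on [0:b]
#3=b depends on [1:a, 2:x]
#4=y depends on [1:a, 2:x]
#5=z depends on [3:b, 4:y]
#6=y depends on [5:z]
#7=b depends on [5:z]
sources: [0:b]
N(rest) = Σ N(rest − s) over sources s of rest; N(one piece) = 1:
  size 1 → [6]=1  [7]=1
  size 2 → [6,7]=2
  size 3 → [5,6,7]=2
  size 4 → [3,5,6,7]=2  [4,5,6,7]=2
  size 5 → [3,4,5,6,7]=4
  size 6 → [1,3,4,5,6,7]=4  [2,3,4,5,6,7]=4
  first=0(b) contributes 8

8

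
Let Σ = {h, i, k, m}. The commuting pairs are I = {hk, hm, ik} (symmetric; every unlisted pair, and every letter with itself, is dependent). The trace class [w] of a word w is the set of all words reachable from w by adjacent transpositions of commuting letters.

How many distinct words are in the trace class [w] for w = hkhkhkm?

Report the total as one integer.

35

#0=h has no predecessor
#1=k has no predecessor
#2=h depends on [0:h]
#3=k depends on [1:k]
#4=h depends on [2:h]
#5=k depends on [3:k]
#6=m depends on [5:k]
sources: [0:h, 1:k]
N(rest) = Σ N(rest − s) over sources s of rest; N(one piece) = 1:
  size 1 → [4]=1  [6]=1
  size 2 → [2,4]=1  [4,6]=2  [5,6]=1
  size 3 → [0,2,4]=1  [2,4,6]=3  [3,5,6]=1  [4,5,6]=3
  size 4 → [0,2,4,6]=4  [1,3,5,6]=1  [2,4,5,6]=6  [3,4,5,6]=4
  size 5 → [0,2,4,5,6]=10  [1,3,4,5,6]=5  [2,3,4,5,6]=10
  first=0(h) contributes 15
  first=1(k) contributes 20
|[w]| = 35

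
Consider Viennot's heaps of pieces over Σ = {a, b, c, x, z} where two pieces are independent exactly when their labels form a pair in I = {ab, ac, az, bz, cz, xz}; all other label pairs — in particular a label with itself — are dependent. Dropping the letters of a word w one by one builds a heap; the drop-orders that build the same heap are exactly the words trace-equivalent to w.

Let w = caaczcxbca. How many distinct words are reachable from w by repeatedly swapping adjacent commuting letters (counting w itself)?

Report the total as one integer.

drop 0:c onto floor
drop 1:a onto floor
drop 2:a onto {1:a}
drop 3:c onto {0:c}
drop 4:z onto floor
drop 5:c onto {3:c}
drop 6:x onto {2:a, 5:c}
drop 7:b onto {6:x}
drop 8:c onto {7:b}
drop 9:a onto {6:x}
ground layer = {0:c, 1:a, 4:z}
drop-orders for the pieces not yet dropped (sum over which currently-grounded one goes next):
  1 to go: {4} 1  {8} 1  {9} 1
  2 to go: {4,8} 2  {4,9} 2  {7,8} 1  {8,9} 2
  3 to go: {4,7,8} 3  {4,8,9} 6  {7,8,9} 3
  4 to go: {4,7,8,9} 12  {6,7,8,9} 3
  5 to go: {2,6,7,8,9} 3  {4,6,7,8,9} 15  {5,6,7,8,9} 3
  6 to go: {1,2,6,7,8,9} 3  {2,4,6,7,8,9} 18  {2,5,6,7,8,9} 6  {3,5,6,7,8,9} 3  {4,5,6,7,8,9} 18
  7 to go: {0,3,5,6,7,8,9} 3  {1,2,4,6,7,8,9} 21  {1,2,5,6,7,8,9} 9  {2,3,5,6,7,8,9} 9  {2,4,5,6,7,8,9} 42  {3,4,5,6,7,8,9} 21
  8 to go: {0,2,3,5,6,7,8,9} 12  {0,3,4,5,6,7,8,9} 24  {1,2,3,5,6,7,8,9} 18  {1,2,4,5,6,7,8,9} 72  {2,3,4,5,6,7,8,9} 72
  if 0:c drops first: 162 orders
  if 1:a drops first: 108 orders
  if 4:z drops first: 30 orders
heap linearizations: 300

300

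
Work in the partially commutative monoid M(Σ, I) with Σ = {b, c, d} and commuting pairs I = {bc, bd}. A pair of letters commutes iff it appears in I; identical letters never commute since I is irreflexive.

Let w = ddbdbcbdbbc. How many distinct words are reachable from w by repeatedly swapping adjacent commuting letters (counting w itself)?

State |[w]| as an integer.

462

drop 0:d onto floor
drop 1:d onto {0:d}
drop 2:b onto floor
drop 3:d onto {1:d}
drop 4:b onto {2:b}
drop 5:c onto {3:d}
drop 6:b onto {4:b}
drop 7:d onto {5:c}
drop 8:b onto {6:b}
drop 9:b onto {8:b}
drop 10:c onto {7:d}
ground layer = {0:d, 2:b}
drop-orders for the pieces not yet dropped (sum over which currently-grounded one goes next):
  1 to go: {9} 1  {10} 1
  2 to go: {7,10} 1  {8,9} 1  {9,10} 2
  3 to go: {5,7,10} 1  {6,8,9} 1  {7,9,10} 3  {8,9,10} 3
  4 to go: {3,5,7,10} 1  {4,6,8,9} 1  {5,7,9,10} 4  {6,8,9,10} 4  {7,8,9,10} 6
  5 to go: {1,3,5,7,10} 1  {2,4,6,8,9} 1  {3,5,7,9,10} 5  {4,6,8,9,10} 5  {5,7,8,9,10} 10  {6,7,8,9,10} 10
  6 to go: {0,1,3,5,7,10} 1  {1,3,5,7,9,10} 6  {2,4,6,8,9,10} 6  {3,5,7,8,9,10} 15  {4,6,7,8,9,10} 15  {5,6,7,8,9,10} 20
  7 to go: {0,1,3,5,7,9,10} 7  {1,3,5,7,8,9,10} 21  {2,4,6,7,8,9,10} 21  {3,5,6,7,8,9,10} 35  {4,5,6,7,8,9,10} 35
  8 to go: {0,1,3,5,7,8,9,10} 28  {1,3,5,6,7,8,9,10} 56  {2,4,5,6,7,8,9,10} 56  {3,4,5,6,7,8,9,10} 70
  9 to go: {0,1,3,5,6,7,8,9,10} 84  {1,3,4,5,6,7,8,9,10} 126  {2,3,4,5,6,7,8,9,10} 126
  if 0:d drops first: 252 orders
  if 2:b drops first: 210 orders
heap linearizations: 462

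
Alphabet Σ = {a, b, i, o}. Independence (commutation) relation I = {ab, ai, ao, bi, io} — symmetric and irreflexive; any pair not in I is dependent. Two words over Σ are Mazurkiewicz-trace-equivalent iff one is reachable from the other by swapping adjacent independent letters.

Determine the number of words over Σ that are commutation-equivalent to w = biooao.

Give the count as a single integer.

drop 0:b onto floor
drop 1:i onto floor
drop 2:o onto {0:b}
drop 3:o onto {2:o}
drop 4:a onto floor
drop 5:o onto {3:o}
ground layer = {0:b, 1:i, 4:a}
drop-orders for the pieces not yet dropped (sum over which currently-grounded one goes next):
  1 to go: {1} 1  {4} 1  {5} 1
  2 to go: {1,4} 2  {1,5} 2  {3,5} 1  {4,5} 2
  3 to go: {1,3,5} 3  {1,4,5} 6  {2,3,5} 1  {3,4,5} 3
  4 to go: {0,2,3,5} 1  {1,2,3,5} 4  {1,3,4,5} 12  {2,3,4,5} 4
  if 0:b drops first: 20 orders
  if 1:i drops first: 5 orders
  if 4:a drops first: 5 orders
heap linearizations: 30

30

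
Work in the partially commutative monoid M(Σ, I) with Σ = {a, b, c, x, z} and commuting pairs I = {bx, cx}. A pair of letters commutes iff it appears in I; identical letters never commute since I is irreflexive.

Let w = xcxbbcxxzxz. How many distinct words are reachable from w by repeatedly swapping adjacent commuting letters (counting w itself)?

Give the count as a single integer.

70

drop 0:x onto floor
drop 1:c onto floor
drop 2:x onto {0:x}
drop 3:b onto {1:c}
drop 4:b onto {3:b}
drop 5:c onto {4:b}
drop 6:x onto {2:x}
drop 7:x onto {6:x}
drop 8:z onto {5:c, 7:x}
drop 9:x onto {8:z}
drop 10:z onto {9:x}
ground layer = {0:x, 1:c}
drop-orders for the pieces not yet dropped (sum over which currently-grounded one goes next):
  1 to go: {10} 1
  2 to go: {9,10} 1
  3 to go: {8,9,10} 1
  4 to go: {5,8,9,10} 1  {7,8,9,10} 1
  5 to go: {4,5,8,9,10} 1  {5,7,8,9,10} 2  {6,7,8,9,10} 1
  6 to go: {2,6,7,8,9,10} 1  {3,4,5,8,9,10} 1  {4,5,7,8,9,10} 3  {5,6,7,8,9,10} 3
  7 to go: {0,2,6,7,8,9,10} 1  {1,3,4,5,8,9,10} 1  {2,5,6,7,8,9,10} 4  {3,4,5,7,8,9,10} 4  {4,5,6,7,8,9,10} 6
  8 to go: {0,2,5,6,7,8,9,10} 5  {1,3,4,5,7,8,9,10} 5  {2,4,5,6,7,8,9,10} 10  {3,4,5,6,7,8,9,10} 10
  9 to go: {0,2,4,5,6,7,8,9,10} 15  {1,3,4,5,6,7,8,9,10} 15  {2,3,4,5,6,7,8,9,10} 20
  if 0:x drops first: 35 orders
  if 1:c drops first: 35 orders
heap linearizations: 70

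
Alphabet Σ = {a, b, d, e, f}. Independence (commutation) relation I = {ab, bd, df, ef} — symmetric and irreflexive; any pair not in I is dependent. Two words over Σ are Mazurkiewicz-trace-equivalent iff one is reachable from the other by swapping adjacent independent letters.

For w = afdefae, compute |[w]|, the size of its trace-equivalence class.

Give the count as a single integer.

6

piece 0:a — minimal
piece 1:f rests on {0:a}
piece 2:d rests on {0:a}
piece 3:e rests on {2:d}
piece 4:f rests on {1:f}
piece 5:a rests on {3:e, 4:f}
piece 6:e rests on {5:a}
minimal pieces: {0:a}
ways to finish when only these pieces remain (= sum over removing one remaining piece with nothing left below it):
  1 left: {6}→1
  2 left: {5,6}→1
  3 left: {3,5,6}→1  {4,5,6}→1
  4 left: {1,4,5,6}→1  {2,3,5,6}→1  {3,4,5,6}→2
  5 left: {1,3,4,5,6}→3  {2,3,4,5,6}→3
  placing 0:a first → 6 extensions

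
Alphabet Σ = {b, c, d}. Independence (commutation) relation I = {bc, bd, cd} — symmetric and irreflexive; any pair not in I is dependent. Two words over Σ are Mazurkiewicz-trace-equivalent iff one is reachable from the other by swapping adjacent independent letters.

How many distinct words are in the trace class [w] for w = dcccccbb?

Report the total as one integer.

drop 0:d onto floor
drop 1:c onto floor
drop 2:c onto {1:c}
drop 3:c onto {2:c}
drop 4:c onto {3:c}
drop 5:c onto {4:c}
drop 6:b onto floor
drop 7:b onto {6:b}
ground layer = {0:d, 1:c, 6:b}
drop-orders for the pieces not yet dropped (sum over which currently-grounded one goes next):
  1 to go: {0} 1  {5} 1  {7} 1
  2 to go: {0,5} 2  {0,7} 2  {4,5} 1  {5,7} 2  {6,7} 1
  3 to go: {0,4,5} 3  {0,5,7} 6  {0,6,7} 3  {3,4,5} 1  {4,5,7} 3  {5,6,7} 3
  4 to go: {0,3,4,5} 4  {0,4,5,7} 12  {0,5,6,7} 12  {2,3,4,5} 1  {3,4,5,7} 4  {4,5,6,7} 6
  5 to go: {0,2,3,4,5} 5  {0,3,4,5,7} 20  {0,4,5,6,7} 30  {1,2,3,4,5} 1  {2,3,4,5,7} 5  {3,4,5,6,7} 10
  6 to go: {0,1,2,3,4,5} 6  {0,2,3,4,5,7} 30  {0,3,4,5,6,7} 60  {1,2,3,4,5,7} 6  {2,3,4,5,6,7} 15
  if 0:d drops first: 21 orders
  if 1:c drops first: 105 orders
  if 6:b drops first: 42 orders
heap linearizations: 168

168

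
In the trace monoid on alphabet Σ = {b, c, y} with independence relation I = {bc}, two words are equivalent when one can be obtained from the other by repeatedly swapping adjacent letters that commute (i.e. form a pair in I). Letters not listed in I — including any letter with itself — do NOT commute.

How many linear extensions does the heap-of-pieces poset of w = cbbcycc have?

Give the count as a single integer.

piece 0:c — minimal
piece 1:b — minimal
piece 2:b rests on {1:b}
piece 3:c rests on {0:c}
piece 4:y rests on {2:b, 3:c}
piece 5:c rests on {4:y}
piece 6:c rests on {5:c}
minimal pieces: {0:c, 1:b}
ways to finish when only these pieces remain (= sum over removing one remaining piece with nothing left below it):
  1 left: {6}→1
  2 left: {5,6}→1
  3 left: {4,5,6}→1
  4 left: {2,4,5,6}→1  {3,4,5,6}→1
  5 left: {0,3,4,5,6}→1  {1,2,4,5,6}→1  {2,3,4,5,6}→2
  placing 0:c first → 3 extensions
  placing 1:b first → 3 extensions
total linear extensions = 6

6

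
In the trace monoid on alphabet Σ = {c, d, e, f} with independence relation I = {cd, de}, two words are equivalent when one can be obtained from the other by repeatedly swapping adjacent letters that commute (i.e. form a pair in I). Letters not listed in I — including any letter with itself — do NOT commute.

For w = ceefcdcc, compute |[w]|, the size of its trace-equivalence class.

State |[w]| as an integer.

4

piece 0:c — minimal
piece 1:e rests on {0:c}
piece 2:e rests on {1:e}
piece 3:f rests on {2:e}
piece 4:c rests on {3:f}
piece 5:d rests on {3:f}
piece 6:c rests on {4:c}
piece 7:c rests on {6:c}
minimal pieces: {0:c}
ways to finish when only these pieces remain (= sum over removing one remaining piece with nothing left below it):
  1 left: {5}→1  {7}→1
  2 left: {5,7}→2  {6,7}→1
  3 left: {4,6,7}→1  {5,6,7}→3
  4 left: {4,5,6,7}→4
  5 left: {3,4,5,6,7}→4
  6 left: {2,3,4,5,6,7}→4
  placing 0:c first → 4 extensions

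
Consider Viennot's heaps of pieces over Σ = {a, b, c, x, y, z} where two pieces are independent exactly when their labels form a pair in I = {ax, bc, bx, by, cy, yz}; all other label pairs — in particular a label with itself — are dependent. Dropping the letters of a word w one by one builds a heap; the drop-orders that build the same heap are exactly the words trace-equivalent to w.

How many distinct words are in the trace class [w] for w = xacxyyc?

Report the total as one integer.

6

drop 0:x onto floor
drop 1:a onto floor
drop 2:c onto {0:x, 1:a}
drop 3:x onto {2:c}
drop 4:y onto {3:x}
drop 5:y onto {4:y}
drop 6:c onto {3:x}
ground layer = {0:x, 1:a}
drop-orders for the pieces not yet dropped (sum over which currently-grounded one goes next):
  1 to go: {5} 1  {6} 1
  2 to go: {4,5} 1  {5,6} 2
  3 to go: {4,5,6} 3
  4 to go: {3,4,5,6} 3
  5 to go: {2,3,4,5,6} 3
  if 0:x drops first: 3 orders
  if 1:a drops first: 3 orders
heap linearizations: 6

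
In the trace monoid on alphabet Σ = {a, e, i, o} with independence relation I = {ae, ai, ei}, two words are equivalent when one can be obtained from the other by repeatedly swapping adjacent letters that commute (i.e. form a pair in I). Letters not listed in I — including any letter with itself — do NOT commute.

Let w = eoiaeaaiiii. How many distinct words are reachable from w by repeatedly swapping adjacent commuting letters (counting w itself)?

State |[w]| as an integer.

504

#0=e has no predecessor
#1=o depends on [0:e]
#2=i depends on [1:o]
#3=a depends on [1:o]
#4=e depends on [1:o]
#5=a depends on [3:a]
#6=a depends on [5:a]
#7=i depends on [2:i]
#8=i depends on [7:i]
#9=i depends on [8:i]
#10=i depends on [9:i]
sources: [0:e]
N(rest) = Σ N(rest − s) over sources s of rest; N(one piece) = 1:
  size 1 → [4]=1  [6]=1  [10]=1
  size 2 → [4,6]=2  [4,10]=2  [5,6]=1  [6,10]=2  [9,10]=1
  size 3 → [3,5,6]=1  [4,5,6]=3  [4,6,10]=6  [4,9,10]=3  [5,6,10]=3  [6,9,10]=3  [8,9,10]=1
  size 4 → [3,4,5,6]=4  [3,5,6,10]=4  [4,5,6,10]=12  [4,6,9,10]=12  [4,8,9,10]=4  [5,6,9,10]=6  [6,8,9,10]=4  [7,8,9,10]=1
  size 5 → [2,7,8,9,10]=1  [3,4,5,6,10]=20  [3,5,6,9,10]=10  [4,5,6,9,10]=30  [4,6,8,9,10]=20  [4,7,8,9,10]=5  [5,6,8,9,10]=10  [6,7,8,9,10]=5
  size 6 → [2,4,7,8,9,10]=6  [2,6,7,8,9,10]=6  [3,4,5,6,9,10]=60  [3,5,6,8,9,10]=20  [4,5,6,8,9,10]=60  [4,6,7,8,9,10]=30  [5,6,7,8,9,10]=15
  size 7 → [2,4,6,7,8,9,10]=42  [2,5,6,7,8,9,10]=21  [3,4,5,6,8,9,10]=140  [3,5,6,7,8,9,10]=35  [4,5,6,7,8,9,10]=105
  size 8 → [2,3,5,6,7,8,9,10]=56  [2,4,5,6,7,8,9,10]=168  [3,4,5,6,7,8,9,10]=280
  size 9 → [2,3,4,5,6,7,8,9,10]=504
  first=0(e) contributes 504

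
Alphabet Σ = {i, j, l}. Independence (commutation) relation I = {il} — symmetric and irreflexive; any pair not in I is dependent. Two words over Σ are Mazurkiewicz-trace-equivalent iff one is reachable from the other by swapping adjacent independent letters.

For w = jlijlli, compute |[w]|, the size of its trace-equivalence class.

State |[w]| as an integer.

0(j) covers ∅
1(l) covers 0:j
2(i) covers 0:j
3(j) covers 1:l, 2:i
4(l) covers 3:j
5(l) covers 4:l
6(i) covers 3:j
floor of heap: 0:j
completions by unplaced set U, small U first (add the entries for U minus each lowest piece of U):
  |U|=1: {5}:1  {6}:1
  |U|=2: {4,5}:1  {5,6}:2
  |U|=3: {4,5,6}:3
  |U|=4: {3,4,5,6}:3
  |U|=5: {1,3,4,5,6}:3  {2,3,4,5,6}:3
  start at 0(j): 6

6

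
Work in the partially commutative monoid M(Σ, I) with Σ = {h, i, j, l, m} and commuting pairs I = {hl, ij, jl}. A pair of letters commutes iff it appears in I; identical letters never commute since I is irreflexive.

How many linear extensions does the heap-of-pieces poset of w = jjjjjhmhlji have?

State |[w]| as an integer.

piece 0:j — minimal
piece 1:j rests on {0:j}
piece 2:j rests on {1:j}
piece 3:j rests on {2:j}
piece 4:j rests on {3:j}
piece 5:h rests on {4:j}
piece 6:m rests on {5:h}
piece 7:h rests on {6:m}
piece 8:l rests on {6:m}
piece 9:j rests on {7:h}
piece 10:i rests on {7:h, 8:l}
minimal pieces: {0:j}
ways to finish when only these pieces remain (= sum over removing one remaining piece with nothing left below it):
  1 left: {9}→1  {10}→1
  2 left: {8,10}→1  {9,10}→2
  3 left: {7,9,10}→2  {8,9,10}→3
  4 left: {7,8,9,10}→5
  5 left: {6,7,8,9,10}→5
  6 left: {5,6,7,8,9,10}→5
  7 left: {4,5,6,7,8,9,10}→5
  8 left: {3,4,5,6,7,8,9,10}→5
  9 left: {2,3,4,5,6,7,8,9,10}→5
  placing 0:j first → 5 extensions

5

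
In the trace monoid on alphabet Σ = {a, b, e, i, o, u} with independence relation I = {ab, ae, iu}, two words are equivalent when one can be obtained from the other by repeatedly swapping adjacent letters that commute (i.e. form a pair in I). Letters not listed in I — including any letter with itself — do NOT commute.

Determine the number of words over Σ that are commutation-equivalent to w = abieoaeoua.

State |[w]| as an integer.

#0=a has no predecessor
#1=b has no predecessor
#2=i depends on [0:a, 1:b]
#3=e depends on [2:i]
#4=o depends on [3:e]
#5=a depends on [4:o]
#6=e depends on [4:o]
#7=o depends on [5:a, 6:e]
#8=u depends on [7:o]
#9=a depends on [8:u]
sources: [0:a, 1:b]
N(rest) = Σ N(rest − s) over sources s of rest; N(one piece) = 1:
  size 1 → [9]=1
  size 2 → [8,9]=1
  size 3 → [7,8,9]=1
  size 4 → [5,7,8,9]=1  [6,7,8,9]=1
  size 5 → [5,6,7,8,9]=2
  size 6 → [4,5,6,7,8,9]=2
  size 7 → [3,4,5,6,7,8,9]=2
  size 8 → [2,3,4,5,6,7,8,9]=2
  first=0(a) contributes 2
  first=1(b) contributes 2
|[w]| = 4

4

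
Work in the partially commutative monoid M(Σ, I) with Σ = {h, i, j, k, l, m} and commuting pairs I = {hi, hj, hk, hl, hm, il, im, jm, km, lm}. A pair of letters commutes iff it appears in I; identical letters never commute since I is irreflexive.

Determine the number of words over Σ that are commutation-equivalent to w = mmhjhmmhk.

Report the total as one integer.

1260

drop 0:m onto floor
drop 1:m onto {0:m}
drop 2:h onto floor
drop 3:j onto floor
drop 4:h onto {2:h}
drop 5:m onto {1:m}
drop 6:m onto {5:m}
drop 7:h onto {4:h}
drop 8:k onto {3:j}
ground layer = {0:m, 2:h, 3:j}
drop-orders for the pieces not yet dropped (sum over which currently-grounded one goes next):
  1 to go: {6} 1  {7} 1  {8} 1
  2 to go: {3,8} 1  {4,7} 1  {5,6} 1  {6,7} 2  {6,8} 2  {7,8} 2
  3 to go: {1,5,6} 1  {2,4,7} 1  {3,6,8} 3  {3,7,8} 3  {4,6,7} 3  {4,7,8} 3  {5,6,7} 3  {5,6,8} 3  {6,7,8} 6
  4 to go: {0,1,5,6} 1  {1,5,6,7} 4  {1,5,6,8} 4  {2,4,6,7} 4  {2,4,7,8} 4  {3,4,7,8} 6  {3,5,6,8} 6  {3,6,7,8} 12  {4,5,6,7} 6  {4,6,7,8} 12  {5,6,7,8} 12
  5 to go: {0,1,5,6,7} 5  {0,1,5,6,8} 5  {1,3,5,6,8} 10  {1,4,5,6,7} 10  {1,5,6,7,8} 20  {2,3,4,7,8} 10  {2,4,5,6,7} 10  {2,4,6,7,8} 20  {3,4,6,7,8} 30  {3,5,6,7,8} 30  {4,5,6,7,8} 30
  6 to go: {0,1,3,5,6,8} 15  {0,1,4,5,6,7} 15  {0,1,5,6,7,8} 30  {1,2,4,5,6,7} 20  {1,3,5,6,7,8} 60  {1,4,5,6,7,8} 60  {2,3,4,6,7,8} 60  {2,4,5,6,7,8} 60  {3,4,5,6,7,8} 90
  7 to go: {0,1,2,4,5,6,7} 35  {0,1,3,5,6,7,8} 105  {0,1,4,5,6,7,8} 105  {1,2,4,5,6,7,8} 140  {1,3,4,5,6,7,8} 210  {2,3,4,5,6,7,8} 210
  if 0:m drops first: 560 orders
  if 2:h drops first: 420 orders
  if 3:j drops first: 280 orders
heap linearizations: 1260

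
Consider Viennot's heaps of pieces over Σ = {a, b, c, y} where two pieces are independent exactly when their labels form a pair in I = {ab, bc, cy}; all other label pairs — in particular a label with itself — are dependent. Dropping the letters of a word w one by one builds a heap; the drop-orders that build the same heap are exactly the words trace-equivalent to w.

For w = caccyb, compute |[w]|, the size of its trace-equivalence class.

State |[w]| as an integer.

drop 0:c onto floor
drop 1:a onto {0:c}
drop 2:c onto {1:a}
drop 3:c onto {2:c}
drop 4:y onto {1:a}
drop 5:b onto {4:y}
ground layer = {0:c}
drop-orders for the pieces not yet dropped (sum over which currently-grounded one goes next):
  1 to go: {3} 1  {5} 1
  2 to go: {2,3} 1  {3,5} 2  {4,5} 1
  3 to go: {2,3,5} 3  {3,4,5} 3
  4 to go: {2,3,4,5} 6
  if 0:c drops first: 6 orders

6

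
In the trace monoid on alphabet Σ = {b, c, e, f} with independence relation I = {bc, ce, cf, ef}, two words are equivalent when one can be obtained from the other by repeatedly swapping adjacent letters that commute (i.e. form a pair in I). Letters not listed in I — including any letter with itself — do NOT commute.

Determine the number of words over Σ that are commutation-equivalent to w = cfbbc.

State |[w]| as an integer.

10

drop 0:c onto floor
drop 1:f onto floor
drop 2:b onto {1:f}
drop 3:b onto {2:b}
drop 4:c onto {0:c}
ground layer = {0:c, 1:f}
drop-orders for the pieces not yet dropped (sum over which currently-grounded one goes next):
  1 to go: {3} 1  {4} 1
  2 to go: {0,4} 1  {2,3} 1  {3,4} 2
  3 to go: {0,3,4} 3  {1,2,3} 1  {2,3,4} 3
  if 0:c drops first: 4 orders
  if 1:f drops first: 6 orders
heap linearizations: 10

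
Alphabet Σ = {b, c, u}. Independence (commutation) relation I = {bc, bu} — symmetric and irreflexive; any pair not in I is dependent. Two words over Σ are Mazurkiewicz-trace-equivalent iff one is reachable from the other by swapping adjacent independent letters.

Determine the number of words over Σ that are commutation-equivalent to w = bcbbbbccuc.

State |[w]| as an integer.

252

#0=b has no predecessor
#1=c has no predecessor
#2=b depends on [0:b]
#3=b depends on [2:b]
#4=b depends on [3:b]
#5=b depends on [4:b]
#6=c depends on [1:c]
#7=c depends on [6:c]
#8=u depends on [7:c]
#9=c depends on [8:u]
sources: [0:b, 1:c]
N(rest) = Σ N(rest − s) over sources s of rest; N(one piece) = 1:
  size 1 → [5]=1  [9]=1
  size 2 → [4,5]=1  [5,9]=2  [8,9]=1
  size 3 → [3,4,5]=1  [4,5,9]=3  [5,8,9]=3  [7,8,9]=1
  size 4 → [2,3,4,5]=1  [3,4,5,9]=4  [4,5,8,9]=6  [5,7,8,9]=4  [6,7,8,9]=1
  size 5 → [0,2,3,4,5]=1  [1,6,7,8,9]=1  [2,3,4,5,9]=5  [3,4,5,8,9]=10  [4,5,7,8,9]=10  [5,6,7,8,9]=5
  size 6 → [0,2,3,4,5,9]=6  [1,5,6,7,8,9]=6  [2,3,4,5,8,9]=15  [3,4,5,7,8,9]=20  [4,5,6,7,8,9]=15
  size 7 → [0,2,3,4,5,8,9]=21  [1,4,5,6,7,8,9]=21  [2,3,4,5,7,8,9]=35  [3,4,5,6,7,8,9]=35
  size 8 → [0,2,3,4,5,7,8,9]=56  [1,3,4,5,6,7,8,9]=56  [2,3,4,5,6,7,8,9]=70
  first=0(b) contributes 126
  first=1(c) contributes 126
|[w]| = 252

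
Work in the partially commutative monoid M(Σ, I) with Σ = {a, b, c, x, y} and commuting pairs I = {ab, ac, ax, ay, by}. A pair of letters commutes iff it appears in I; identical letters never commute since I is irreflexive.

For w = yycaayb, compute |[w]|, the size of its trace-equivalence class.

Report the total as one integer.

0(y) covers ∅
1(y) covers 0:y
2(c) covers 1:y
3(a) covers ∅
4(a) covers 3:a
5(y) covers 2:c
6(b) covers 2:c
floor of heap: 0:y, 3:a
completions by unplaced set U, small U first (add the entries for U minus each lowest piece of U):
  |U|=1: {4}:1  {5}:1  {6}:1
  |U|=2: {3,4}:1  {4,5}:2  {4,6}:2  {5,6}:2
  |U|=3: {2,5,6}:2  {3,4,5}:3  {3,4,6}:3  {4,5,6}:6
  |U|=4: {1,2,5,6}:2  {2,4,5,6}:8  {3,4,5,6}:12
  |U|=5: {0,1,2,5,6}:2  {1,2,4,5,6}:10  {2,3,4,5,6}:20
  start at 0(y): 30
  start at 3(a): 12
sum over floor = 42

42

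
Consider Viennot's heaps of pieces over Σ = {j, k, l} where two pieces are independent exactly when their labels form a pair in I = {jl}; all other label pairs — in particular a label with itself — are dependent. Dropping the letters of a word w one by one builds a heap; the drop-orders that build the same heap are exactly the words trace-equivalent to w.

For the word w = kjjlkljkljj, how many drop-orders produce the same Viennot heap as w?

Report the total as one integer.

piece 0:k — minimal
piece 1:j rests on {0:k}
piece 2:j rests on {1:j}
piece 3:l rests on {0:k}
piece 4:k rests on {2:j, 3:l}
piece 5:l rests on {4:k}
piece 6:j rests on {4:k}
piece 7:k rests on {5:l, 6:j}
piece 8:l rests on {7:k}
piece 9:j rests on {7:k}
piece 10:j rests on {9:j}
minimal pieces: {0:k}
ways to finish when only these pieces remain (= sum over removing one remaining piece with nothing left below it):
  1 left: {8}→1  {10}→1
  2 left: {8,10}→2  {9,10}→1
  3 left: {8,9,10}→3
  4 left: {7,8,9,10}→3
  5 left: {5,7,8,9,10}→3  {6,7,8,9,10}→3
  6 left: {5,6,7,8,9,10}→6
  7 left: {4,5,6,7,8,9,10}→6
  8 left: {2,4,5,6,7,8,9,10}→6  {3,4,5,6,7,8,9,10}→6
  9 left: {1,2,4,5,6,7,8,9,10}→6  {2,3,4,5,6,7,8,9,10}→12
  placing 0:k first → 18 extensions

18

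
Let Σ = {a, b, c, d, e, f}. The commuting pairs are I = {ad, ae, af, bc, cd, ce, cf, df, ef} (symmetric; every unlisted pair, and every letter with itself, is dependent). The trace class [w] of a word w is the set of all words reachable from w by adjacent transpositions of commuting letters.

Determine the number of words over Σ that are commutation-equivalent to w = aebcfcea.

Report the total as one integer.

drop 0:a onto floor
drop 1:e onto floor
drop 2:b onto {0:a, 1:e}
drop 3:c onto {0:a}
drop 4:f onto {2:b}
drop 5:c onto {3:c}
drop 6:e onto {2:b}
drop 7:a onto {2:b, 5:c}
ground layer = {0:a, 1:e}
drop-orders for the pieces not yet dropped (sum over which currently-grounded one goes next):
  1 to go: {4} 1  {6} 1  {7} 1
  2 to go: {4,6} 2  {4,7} 2  {5,7} 1  {6,7} 2
  3 to go: {3,5,7} 1  {4,5,7} 3  {4,6,7} 6  {5,6,7} 3
  4 to go: {2,4,6,7} 6  {3,4,5,7} 4  {3,5,6,7} 4  {4,5,6,7} 12
  5 to go: {1,2,4,6,7} 6  {2,4,5,6,7} 18  {3,4,5,6,7} 20
  6 to go: {1,2,4,5,6,7} 24  {2,3,4,5,6,7} 38
  if 0:a drops first: 62 orders
  if 1:e drops first: 38 orders
heap linearizations: 100

100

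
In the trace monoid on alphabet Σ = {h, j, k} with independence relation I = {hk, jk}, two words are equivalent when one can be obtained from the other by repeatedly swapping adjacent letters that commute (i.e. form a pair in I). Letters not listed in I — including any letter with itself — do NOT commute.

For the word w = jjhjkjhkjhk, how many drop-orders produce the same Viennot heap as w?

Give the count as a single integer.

165

#0=j has no predecessor
#1=j depends on [0:j]
#2=h depends on [1:j]
#3=j depends on [2:h]
#4=k has no predecessor
#5=j depends on [3:j]
#6=h depends on [5:j]
#7=k depends on [4:k]
#8=j depends on [6:h]
#9=h depends on [8:j]
#10=k depends on [7:k]
sources: [0:j, 4:k]
N(rest) = Σ N(rest − s) over sources s of rest; N(one piece) = 1:
  size 1 → [9]=1  [10]=1
  size 2 → [7,10]=1  [8,9]=1  [9,10]=2
  size 3 → [4,7,10]=1  [6,8,9]=1  [7,9,10]=3  [8,9,10]=3
  size 4 → [4,7,9,10]=4  [5,6,8,9]=1  [6,8,9,10]=4  [7,8,9,10]=6
  size 5 → [3,5,6,8,9]=1  [4,7,8,9,10]=10  [5,6,8,9,10]=5  [6,7,8,9,10]=10
  size 6 → [2,3,5,6,8,9]=1  [3,5,6,8,9,10]=6  [4,6,7,8,9,10]=20  [5,6,7,8,9,10]=15
  size 7 → [1,2,3,5,6,8,9]=1  [2,3,5,6,8,9,10]=7  [3,5,6,7,8,9,10]=21  [4,5,6,7,8,9,10]=35
  size 8 → [0,1,2,3,5,6,8,9]=1  [1,2,3,5,6,8,9,10]=8  [2,3,5,6,7,8,9,10]=28  [3,4,5,6,7,8,9,10]=56
  size 9 → [0,1,2,3,5,6,8,9,10]=9  [1,2,3,5,6,7,8,9,10]=36  [2,3,4,5,6,7,8,9,10]=84
  first=0(j) contributes 120
  first=4(k) contributes 45
|[w]| = 165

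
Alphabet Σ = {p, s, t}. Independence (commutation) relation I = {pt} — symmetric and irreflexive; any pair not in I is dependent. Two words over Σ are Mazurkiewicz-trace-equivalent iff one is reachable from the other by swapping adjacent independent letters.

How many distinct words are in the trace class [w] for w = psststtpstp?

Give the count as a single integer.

0(p) covers ∅
1(s) covers 0:p
2(s) covers 1:s
3(t) covers 2:s
4(s) covers 3:t
5(t) covers 4:s
6(t) covers 5:t
7(p) covers 4:s
8(s) covers 6:t, 7:p
9(t) covers 8:s
10(p) covers 8:s
floor of heap: 0:p
completions by unplaced set U, small U first (add the entries for U minus each lowest piece of U):
  |U|=1: {9}:1  {10}:1
  |U|=2: {9,10}:2
  |U|=3: {8,9,10}:2
  |U|=4: {6,8,9,10}:2  {7,8,9,10}:2
  |U|=5: {5,6,8,9,10}:2  {6,7,8,9,10}:4
  |U|=6: {5,6,7,8,9,10}:6
  |U|=7: {4,5,6,7,8,9,10}:6
  |U|=8: {3,4,5,6,7,8,9,10}:6
  |U|=9: {2,3,4,5,6,7,8,9,10}:6
  start at 0(p): 6

6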